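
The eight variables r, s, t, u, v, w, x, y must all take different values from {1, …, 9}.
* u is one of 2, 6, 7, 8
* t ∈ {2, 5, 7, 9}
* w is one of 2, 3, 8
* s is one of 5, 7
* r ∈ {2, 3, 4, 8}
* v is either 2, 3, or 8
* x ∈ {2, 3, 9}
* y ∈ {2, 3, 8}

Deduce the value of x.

9

Among the 8 variables, 4 fits only r (and all 8 values in {2, 3, 4, 5, 6, 7, 8, 9} must be used), so r = 4.
The 7 still-open variables draw from only 7 values {2, 3, 5, 6, 7, 8, 9}, so each is used; only u can be 6, hence u = 6.
v, w, y share exactly the 3 values {2, 3, 8}; by pigeonhole those values go to them, so strike 2, 3, 8 from t, x.
So x = 9.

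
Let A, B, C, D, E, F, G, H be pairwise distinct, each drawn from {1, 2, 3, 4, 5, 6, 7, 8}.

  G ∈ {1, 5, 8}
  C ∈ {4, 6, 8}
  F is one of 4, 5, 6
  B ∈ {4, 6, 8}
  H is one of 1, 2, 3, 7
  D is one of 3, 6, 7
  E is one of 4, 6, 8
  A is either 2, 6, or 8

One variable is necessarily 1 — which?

G

B, C, E share exactly the 3 values {4, 6, 8}; by pigeonhole those values go to them, so strike 4, 6, 8 from A, D, F, G.
That leaves A = 2. So H can't be 2.
F must be 5 (only option left). So G can't be 5.
So 1 goes to G.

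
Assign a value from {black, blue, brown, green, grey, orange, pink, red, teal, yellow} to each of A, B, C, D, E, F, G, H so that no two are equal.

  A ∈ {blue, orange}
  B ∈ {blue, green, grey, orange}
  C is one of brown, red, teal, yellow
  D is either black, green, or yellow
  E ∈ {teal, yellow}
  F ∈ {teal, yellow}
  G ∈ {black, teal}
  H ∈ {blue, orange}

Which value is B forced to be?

The 2 variables A and H are confined to {blue, orange}, which locks those values in; drop them from B.
E and F between them cover only {teal, yellow} — a naked pair. Remove those values from C, D, G.
G must be black (only option left). Eliminate black elsewhere: D.
D has just one choice, so D = green. So B can't be green.
So B = grey.

grey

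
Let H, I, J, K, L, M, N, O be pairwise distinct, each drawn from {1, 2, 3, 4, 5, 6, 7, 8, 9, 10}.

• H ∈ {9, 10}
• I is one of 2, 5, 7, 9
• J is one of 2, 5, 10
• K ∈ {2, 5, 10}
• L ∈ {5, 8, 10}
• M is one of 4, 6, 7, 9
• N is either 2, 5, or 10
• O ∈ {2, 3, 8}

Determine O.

J, K, N share exactly the 3 values {2, 5, 10}; by pigeonhole those values go to them, so strike 2, 5, 10 from H, I, L, O.
H has just one choice, so H = 9. Remove 9 from I, M.
That leaves I = 7. So M can't be 7.
L has just one choice, so L = 8. Remove 8 from O.
So O = 3.

3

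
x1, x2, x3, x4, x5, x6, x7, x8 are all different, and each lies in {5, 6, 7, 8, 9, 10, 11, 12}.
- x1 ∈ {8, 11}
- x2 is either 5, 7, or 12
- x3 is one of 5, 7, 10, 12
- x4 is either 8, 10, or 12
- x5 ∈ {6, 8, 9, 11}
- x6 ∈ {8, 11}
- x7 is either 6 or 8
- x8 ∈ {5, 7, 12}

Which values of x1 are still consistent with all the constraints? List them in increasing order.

Among the 8 variables, 9 fits only x5 (and all 8 values in {5, 6, 7, 8, 9, 10, 11, 12} must be used), so x5 = 9.
Among the 7 still-open variables, 6 fits only x7 (and all 7 values in {5, 6, 7, 8, 10, 11, 12} must be used), so x7 = 6.
x1 and x6 between them cover only {8, 11} — a naked pair. Remove those values from x4.
No further eliminations apply; x1 can still be any of 8, 11.

8, 11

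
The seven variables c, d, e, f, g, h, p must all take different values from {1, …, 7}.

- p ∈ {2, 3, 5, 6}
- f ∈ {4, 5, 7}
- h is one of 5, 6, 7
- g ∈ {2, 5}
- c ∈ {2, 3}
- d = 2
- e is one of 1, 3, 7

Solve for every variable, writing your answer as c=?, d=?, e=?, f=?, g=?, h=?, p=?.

d must be 2 (only option left). So c, g, p can't be 2.
g's domain is down to {5}, so g = 5. So f, h, p can't be 5.
c must be 3 (only option left). Strike 3 from e, p.
That leaves p = 6. Strike 6 from h.
h has just one choice, so h = 7. Strike 7 from e, f.
That leaves e = 1.
That leaves f = 4.

c=3, d=2, e=1, f=4, g=5, h=7, p=6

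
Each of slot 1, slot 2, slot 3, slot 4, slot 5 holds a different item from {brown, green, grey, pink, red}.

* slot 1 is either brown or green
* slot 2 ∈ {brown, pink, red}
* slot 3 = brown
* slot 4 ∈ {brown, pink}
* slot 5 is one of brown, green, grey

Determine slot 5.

grey

slot 3 has just one choice, so slot 3 = brown. So slot 1, slot 2, slot 4, slot 5 can't be brown.
slot 4 must be pink (only option left). Eliminate pink elsewhere: slot 2.
slot 1 has just one choice, so slot 1 = green. Remove green from slot 5.
So slot 5 = grey.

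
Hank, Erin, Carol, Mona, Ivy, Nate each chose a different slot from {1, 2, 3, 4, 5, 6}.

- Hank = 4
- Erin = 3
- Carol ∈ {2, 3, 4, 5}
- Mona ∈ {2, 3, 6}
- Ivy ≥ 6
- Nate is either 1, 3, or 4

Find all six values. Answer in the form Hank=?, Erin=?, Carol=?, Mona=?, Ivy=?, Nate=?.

Hank=4, Erin=3, Carol=5, Mona=2, Ivy=6, Nate=1

Hank has just one choice, so Hank = 4. So Carol, Nate can't be 4.
Erin has just one choice, so Erin = 3. Eliminate 3 elsewhere: Carol, Mona, Nate.
Ivy must be 6 (only option left). Strike 6 from Mona.
Nate must be 1 (only option left).
That leaves Mona = 2. Eliminate 2 elsewhere: Carol.
Carol has just one choice, so Carol = 5.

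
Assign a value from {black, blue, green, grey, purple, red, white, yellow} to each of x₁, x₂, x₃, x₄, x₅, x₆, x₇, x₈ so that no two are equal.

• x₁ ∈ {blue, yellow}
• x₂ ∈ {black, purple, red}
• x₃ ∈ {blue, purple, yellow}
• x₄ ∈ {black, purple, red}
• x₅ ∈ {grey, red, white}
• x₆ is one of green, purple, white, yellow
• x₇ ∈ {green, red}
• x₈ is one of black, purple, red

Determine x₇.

green

Among the 8 variables, grey fits only x₅ (and all 8 values in {black, blue, green, grey, purple, red, white, yellow} must be used), so x₅ = grey.
The 7 still-open variables draw from only 7 values {black, blue, green, purple, red, white, yellow}, so each is used; only x₆ can be white, hence x₆ = white.
Among the 6 still-open variables, green fits only x₇ (and all 6 values in {black, blue, green, purple, red, yellow} must be used), so x₇ = green.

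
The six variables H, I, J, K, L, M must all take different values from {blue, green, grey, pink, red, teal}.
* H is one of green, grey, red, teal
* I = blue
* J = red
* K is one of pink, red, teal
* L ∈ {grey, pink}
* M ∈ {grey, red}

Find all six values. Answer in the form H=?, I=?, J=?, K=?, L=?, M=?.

I has just one choice, so I = blue.
J's domain is down to {red}, so J = red. Eliminate red elsewhere: H, K, M.
That leaves M = grey. Remove grey from H, L.
L's domain is down to {pink}, so L = pink. So K can't be pink.
That leaves K = teal. Remove teal from H.
That leaves H = green.

H=green, I=blue, J=red, K=teal, L=pink, M=grey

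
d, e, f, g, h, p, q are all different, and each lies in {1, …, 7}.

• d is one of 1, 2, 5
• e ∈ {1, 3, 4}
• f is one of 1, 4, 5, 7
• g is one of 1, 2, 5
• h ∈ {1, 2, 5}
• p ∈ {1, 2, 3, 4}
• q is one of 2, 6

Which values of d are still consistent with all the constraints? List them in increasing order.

Among the 7 variables, 6 fits only q (and all 7 values in {1, 2, 3, 4, 5, 6, 7} must be used), so q = 6.
Among the 6 still-open variables, 7 fits only f (and all 6 values in {1, 2, 3, 4, 5, 7} must be used), so f = 7.
d, g, h share exactly the 3 values {1, 2, 5}; by pigeonhole those values go to them, so strike 1, 2, 5 from e, p.
No further eliminations apply; d can still be any of 1, 2, 5.

1, 2, 5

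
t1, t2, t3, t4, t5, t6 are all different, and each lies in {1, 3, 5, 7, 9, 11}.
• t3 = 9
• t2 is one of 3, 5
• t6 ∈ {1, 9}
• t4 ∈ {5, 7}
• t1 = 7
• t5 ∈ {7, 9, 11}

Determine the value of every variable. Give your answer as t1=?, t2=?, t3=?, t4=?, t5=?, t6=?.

t1=7, t2=3, t3=9, t4=5, t5=11, t6=1

t1's domain is down to {7}, so t1 = 7. Strike 7 from t4, t5.
t3's domain is down to {9}, so t3 = 9. So t5, t6 can't be 9.
t4 has just one choice, so t4 = 5. Strike 5 from t2.
t5's domain is down to {11}, so t5 = 11.
t6 has just one choice, so t6 = 1.
t2 must be 3 (only option left).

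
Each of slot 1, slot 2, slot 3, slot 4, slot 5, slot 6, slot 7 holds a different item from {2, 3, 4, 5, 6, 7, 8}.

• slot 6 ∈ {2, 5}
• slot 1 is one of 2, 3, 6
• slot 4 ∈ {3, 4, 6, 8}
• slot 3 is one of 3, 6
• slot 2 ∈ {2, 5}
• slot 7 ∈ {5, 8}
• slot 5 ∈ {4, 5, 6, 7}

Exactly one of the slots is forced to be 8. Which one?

slot 7

The 7 variables draw from only 7 values {2, 3, 4, 5, 6, 7, 8}, so each is used; only slot 5 can be 7, hence slot 5 = 7.
Among the 6 still-open variables, 4 fits only slot 4 (and all 6 values in {2, 3, 4, 5, 6, 8} must be used), so slot 4 = 4.
The 5 still-open variables together cover exactly {2, 3, 5, 6, 8} — 5 values for 5 variables — and 8 appears only in slot 7's list, so slot 7 = 8.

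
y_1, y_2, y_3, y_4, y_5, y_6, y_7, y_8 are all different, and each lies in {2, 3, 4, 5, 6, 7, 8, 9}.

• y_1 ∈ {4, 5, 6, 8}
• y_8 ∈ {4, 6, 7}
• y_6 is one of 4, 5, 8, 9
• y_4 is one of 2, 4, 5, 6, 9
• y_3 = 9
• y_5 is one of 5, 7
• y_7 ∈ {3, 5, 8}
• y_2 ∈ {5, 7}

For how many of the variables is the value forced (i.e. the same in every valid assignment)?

3

y_3's domain is down to {9}, so y_3 = 9. Strike 9 from y_4, y_6.
Among the 7 still-open variables, 2 fits only y_4 (and all 7 values in {2, 3, 4, 5, 6, 7, 8} must be used), so y_4 = 2.
The 6 still-open variables together cover exactly {3, 4, 5, 6, 7, 8} — 6 values for 6 variables — and 3 appears only in y_7's list, so y_7 = 3.
y_2 and y_5 share exactly the 2 values {5, 7}; by pigeonhole those values go to them, so strike 5, 7 from y_1, y_6, y_8.
Determined: y_3=9, y_4=2, y_7=3. The other variables each still have more than one consistent value. That makes 3.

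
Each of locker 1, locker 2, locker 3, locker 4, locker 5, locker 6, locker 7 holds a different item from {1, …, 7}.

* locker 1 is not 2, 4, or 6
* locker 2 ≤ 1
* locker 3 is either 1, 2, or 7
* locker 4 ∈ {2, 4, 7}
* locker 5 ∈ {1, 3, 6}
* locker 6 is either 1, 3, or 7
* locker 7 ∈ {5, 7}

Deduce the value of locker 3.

locker 2's domain is down to {1}, so locker 2 = 1. So locker 1, locker 3, locker 5, locker 6 can't be 1.
The 6 still-open variables together cover exactly {2, 3, 4, 5, 6, 7} — 6 values for 6 variables — and 4 appears only in locker 4's list, so locker 4 = 4.
The 5 still-open variables draw from only 5 values {2, 3, 5, 6, 7}, so each is used; only locker 3 can be 2, hence locker 3 = 2.

2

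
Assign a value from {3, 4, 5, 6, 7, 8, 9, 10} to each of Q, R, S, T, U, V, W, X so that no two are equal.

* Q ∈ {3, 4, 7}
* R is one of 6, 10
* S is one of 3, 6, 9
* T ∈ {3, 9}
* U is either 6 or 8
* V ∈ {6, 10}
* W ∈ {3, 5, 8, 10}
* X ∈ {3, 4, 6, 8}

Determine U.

The 8 variables draw from only 8 values {3, 4, 5, 6, 7, 8, 9, 10}, so each is used; only W can be 5, hence W = 5.
The 7 still-open variables draw from only 7 values {3, 4, 6, 7, 8, 9, 10}, so each is used; only Q can be 7, hence Q = 7.
The 6 still-open variables draw from only 6 values {3, 4, 6, 8, 9, 10}, so each is used; only X can be 4, hence X = 4.
The 5 still-open variables together cover exactly {3, 6, 8, 9, 10} — 5 values for 5 variables — and 8 appears only in U's list, so U = 8.

8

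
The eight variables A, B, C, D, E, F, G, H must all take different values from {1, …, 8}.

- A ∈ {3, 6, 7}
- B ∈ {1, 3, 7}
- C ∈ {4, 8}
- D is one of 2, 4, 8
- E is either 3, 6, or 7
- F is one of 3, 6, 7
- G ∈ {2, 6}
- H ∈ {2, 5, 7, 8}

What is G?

2

The 8 variables draw from only 8 values {1, 2, 3, 4, 5, 6, 7, 8}, so each is used; only B can be 1, hence B = 1.
The 7 still-open variables draw from only 7 values {2, 3, 4, 5, 6, 7, 8}, so each is used; only H can be 5, hence H = 5.
The 3 variables A, E, F are confined to {3, 6, 7}, which locks those values in; drop them from G.
So G = 2.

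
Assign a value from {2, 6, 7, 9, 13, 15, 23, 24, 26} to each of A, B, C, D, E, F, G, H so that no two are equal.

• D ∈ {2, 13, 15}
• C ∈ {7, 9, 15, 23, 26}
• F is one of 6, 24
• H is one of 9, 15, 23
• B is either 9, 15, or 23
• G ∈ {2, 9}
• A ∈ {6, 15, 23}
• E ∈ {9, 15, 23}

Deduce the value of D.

13

The 3 variables B, E, H are confined to {9, 15, 23}, which locks those values in; drop them from A, C, D, G.
A has just one choice, so A = 6. Eliminate 6 elsewhere: F.
F must be 24 (only option left).
That leaves G = 2. Eliminate 2 elsewhere: D.
So D = 13.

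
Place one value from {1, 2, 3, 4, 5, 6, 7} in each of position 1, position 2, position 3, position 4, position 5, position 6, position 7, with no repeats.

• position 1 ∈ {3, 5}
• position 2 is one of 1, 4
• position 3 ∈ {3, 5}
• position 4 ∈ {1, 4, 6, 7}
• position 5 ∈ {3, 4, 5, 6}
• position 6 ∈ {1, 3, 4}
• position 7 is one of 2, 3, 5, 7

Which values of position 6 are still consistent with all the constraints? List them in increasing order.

1, 4

The 7 variables draw from only 7 values {1, 2, 3, 4, 5, 6, 7}, so each is used; only position 7 can be 2, hence position 7 = 2.
The 6 still-open variables draw from only 6 values {1, 3, 4, 5, 6, 7}, so each is used; only position 4 can be 7, hence position 4 = 7.
The 5 still-open variables draw from only 5 values {1, 3, 4, 5, 6}, so each is used; only position 5 can be 6, hence position 5 = 6.
position 1 and position 3 share exactly the 2 values {3, 5}; by pigeonhole those values go to them, so strike 3, 5 from position 6.
No further eliminations apply; position 6 can still be any of 1, 4.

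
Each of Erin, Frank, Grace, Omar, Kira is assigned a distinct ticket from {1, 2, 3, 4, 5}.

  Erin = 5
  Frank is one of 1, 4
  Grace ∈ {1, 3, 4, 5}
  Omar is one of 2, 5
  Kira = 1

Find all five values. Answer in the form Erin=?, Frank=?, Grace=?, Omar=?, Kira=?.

Erin must be 5 (only option left). So Grace, Omar can't be 5.
Omar's domain is down to {2}, so Omar = 2.
Kira's domain is down to {1}, so Kira = 1. Remove 1 from Frank, Grace.
Frank's domain is down to {4}, so Frank = 4. So Grace can't be 4.
Grace's domain is down to {3}, so Grace = 3.

Erin=5, Frank=4, Grace=3, Omar=2, Kira=1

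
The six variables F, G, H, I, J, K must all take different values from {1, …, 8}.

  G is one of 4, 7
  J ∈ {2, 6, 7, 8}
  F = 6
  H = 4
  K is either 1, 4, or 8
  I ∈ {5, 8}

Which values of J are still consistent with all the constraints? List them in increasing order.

F has just one choice, so F = 6. Eliminate 6 elsewhere: J.
H's domain is down to {4}, so H = 4. Eliminate 4 elsewhere: G, K.
That leaves G = 7. Strike 7 from J.
No further eliminations apply; J can still be any of 2, 8.

2, 8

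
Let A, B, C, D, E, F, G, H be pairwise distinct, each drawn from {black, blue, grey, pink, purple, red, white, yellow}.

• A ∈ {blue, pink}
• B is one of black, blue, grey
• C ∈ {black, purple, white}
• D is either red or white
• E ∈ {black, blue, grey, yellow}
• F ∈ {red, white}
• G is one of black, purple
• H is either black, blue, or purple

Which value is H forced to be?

blue

The 8 variables draw from only 8 values {black, blue, grey, pink, purple, red, white, yellow}, so each is used; only A can be pink, hence A = pink.
The 7 still-open variables draw from only 7 values {black, blue, grey, purple, red, white, yellow}, so each is used; only E can be yellow, hence E = yellow.
The 6 still-open variables together cover exactly {black, blue, grey, purple, red, white} — 6 values for 6 variables — and grey appears only in B's list, so B = grey.
Among the 5 still-open variables, blue fits only H (and all 5 values in {black, blue, purple, red, white} must be used), so H = blue.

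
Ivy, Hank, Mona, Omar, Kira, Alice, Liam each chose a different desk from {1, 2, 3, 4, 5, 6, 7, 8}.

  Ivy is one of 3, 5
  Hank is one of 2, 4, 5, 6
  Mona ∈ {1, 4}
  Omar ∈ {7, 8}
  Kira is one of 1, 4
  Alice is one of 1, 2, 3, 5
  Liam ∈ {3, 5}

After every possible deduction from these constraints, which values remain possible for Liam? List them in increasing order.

3, 5

Ivy and Liam between them cover only {3, 5} — a naked pair. Remove those values from Hank, Alice.
Mona and Kira share exactly the 2 values {1, 4}; by pigeonhole those values go to them, so strike 1, 4 from Hank, Alice.
Alice has just one choice, so Alice = 2. Strike 2 from Hank.
Hank must be 6 (only option left).
No further eliminations apply; Liam can still be any of 3, 5.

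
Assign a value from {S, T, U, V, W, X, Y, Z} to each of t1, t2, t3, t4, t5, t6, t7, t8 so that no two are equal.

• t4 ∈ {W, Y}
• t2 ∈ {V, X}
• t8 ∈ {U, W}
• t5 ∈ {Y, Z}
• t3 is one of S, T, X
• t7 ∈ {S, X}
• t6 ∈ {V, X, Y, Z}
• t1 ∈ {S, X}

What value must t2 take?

V

The 8 variables together cover exactly {S, T, U, V, W, X, Y, Z} — 8 values for 8 variables — and T appears only in t3's list, so t3 = T.
The 7 still-open variables together cover exactly {S, U, V, W, X, Y, Z} — 7 values for 7 variables — and U appears only in t8's list, so t8 = U.
Among the 6 still-open variables, W fits only t4 (and all 6 values in {S, V, W, X, Y, Z} must be used), so t4 = W.
t1 and t7 between them cover only {S, X} — a naked pair. Remove those values from t2, t6.
So t2 = V.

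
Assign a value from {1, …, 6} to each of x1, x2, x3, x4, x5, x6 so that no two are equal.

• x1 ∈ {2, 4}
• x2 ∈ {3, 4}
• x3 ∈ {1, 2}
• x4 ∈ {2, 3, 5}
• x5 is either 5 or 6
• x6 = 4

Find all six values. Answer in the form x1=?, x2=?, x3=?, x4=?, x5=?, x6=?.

x6 must be 4 (only option left). Strike 4 from x1, x2.
x1 has just one choice, so x1 = 2. Remove 2 from x3, x4.
x2 must be 3 (only option left). Strike 3 from x4.
x3's domain is down to {1}, so x3 = 1.
x4 has just one choice, so x4 = 5. Eliminate 5 elsewhere: x5.
x5's domain is down to {6}, so x5 = 6.

x1=2, x2=3, x3=1, x4=5, x5=6, x6=4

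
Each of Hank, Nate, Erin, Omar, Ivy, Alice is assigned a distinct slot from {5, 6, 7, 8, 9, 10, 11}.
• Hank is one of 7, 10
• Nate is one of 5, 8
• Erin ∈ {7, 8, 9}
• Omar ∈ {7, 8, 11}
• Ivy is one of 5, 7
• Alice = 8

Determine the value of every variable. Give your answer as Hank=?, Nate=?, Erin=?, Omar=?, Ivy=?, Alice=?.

Alice has just one choice, so Alice = 8. So Nate, Erin, Omar can't be 8.
That leaves Nate = 5. So Ivy can't be 5.
Ivy must be 7 (only option left). Remove 7 from Hank, Erin, Omar.
That leaves Hank = 10.
Erin has just one choice, so Erin = 9.
Omar's domain is down to {11}, so Omar = 11.

Hank=10, Nate=5, Erin=9, Omar=11, Ivy=7, Alice=8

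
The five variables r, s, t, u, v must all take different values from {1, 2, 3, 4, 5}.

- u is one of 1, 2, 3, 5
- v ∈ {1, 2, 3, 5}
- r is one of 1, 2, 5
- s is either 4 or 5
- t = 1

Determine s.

t must be 1 (only option left). So r, u, v can't be 1.
Among the 4 still-open variables, 4 fits only s (and all 4 values in {2, 3, 4, 5} must be used), so s = 4.

4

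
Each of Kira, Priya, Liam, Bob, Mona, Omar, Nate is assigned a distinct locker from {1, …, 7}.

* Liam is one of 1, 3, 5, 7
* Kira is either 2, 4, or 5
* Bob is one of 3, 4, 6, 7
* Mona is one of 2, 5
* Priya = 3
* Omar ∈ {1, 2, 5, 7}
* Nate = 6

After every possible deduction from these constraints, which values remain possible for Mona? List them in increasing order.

2, 5

Priya's domain is down to {3}, so Priya = 3. Remove 3 from Liam, Bob.
That leaves Nate = 6. Strike 6 from Bob.
No further eliminations apply; Mona can still be any of 2, 5.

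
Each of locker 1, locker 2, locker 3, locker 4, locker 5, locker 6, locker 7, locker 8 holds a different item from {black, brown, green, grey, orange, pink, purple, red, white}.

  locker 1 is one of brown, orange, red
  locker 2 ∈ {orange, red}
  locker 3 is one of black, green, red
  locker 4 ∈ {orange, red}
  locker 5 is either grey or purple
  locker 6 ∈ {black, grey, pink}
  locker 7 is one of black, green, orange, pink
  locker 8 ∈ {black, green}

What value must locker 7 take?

The 8 variables together cover exactly {black, brown, green, grey, orange, pink, purple, red} — 8 values for 8 variables — and brown appears only in locker 1's list, so locker 1 = brown.
Among the 7 still-open variables, purple fits only locker 5 (and all 7 values in {black, green, grey, orange, pink, purple, red} must be used), so locker 5 = purple.
The 6 still-open variables together cover exactly {black, green, grey, orange, pink, red} — 6 values for 6 variables — and grey appears only in locker 6's list, so locker 6 = grey.
The 5 still-open variables together cover exactly {black, green, orange, pink, red} — 5 values for 5 variables — and pink appears only in locker 7's list, so locker 7 = pink.

pink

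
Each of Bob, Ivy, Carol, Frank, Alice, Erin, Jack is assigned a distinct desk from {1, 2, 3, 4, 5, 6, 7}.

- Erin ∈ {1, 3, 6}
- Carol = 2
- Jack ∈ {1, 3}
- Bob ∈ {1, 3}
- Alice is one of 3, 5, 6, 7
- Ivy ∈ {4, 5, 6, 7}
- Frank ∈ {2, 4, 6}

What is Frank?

4

Carol must be 2 (only option left). Remove 2 from Frank.
Bob and Jack share exactly the 2 values {1, 3}; by pigeonhole those values go to them, so strike 1, 3 from Alice, Erin.
Erin must be 6 (only option left). Eliminate 6 elsewhere: Ivy, Frank, Alice.
So Frank = 4.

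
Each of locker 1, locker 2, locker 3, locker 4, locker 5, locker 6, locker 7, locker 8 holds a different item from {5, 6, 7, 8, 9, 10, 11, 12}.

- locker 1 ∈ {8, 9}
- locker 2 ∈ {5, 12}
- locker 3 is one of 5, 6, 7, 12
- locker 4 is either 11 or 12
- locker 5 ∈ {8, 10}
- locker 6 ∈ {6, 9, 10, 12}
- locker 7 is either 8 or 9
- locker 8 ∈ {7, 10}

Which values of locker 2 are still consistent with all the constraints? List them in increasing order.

5, 12

Among the 8 variables, 11 fits only locker 4 (and all 8 values in {5, 6, 7, 8, 9, 10, 11, 12} must be used), so locker 4 = 11.
locker 1 and locker 7 between them cover only {8, 9} — a naked pair. Remove those values from locker 5, locker 6.
locker 5 must be 10 (only option left). Strike 10 from locker 6, locker 8.
locker 8 has just one choice, so locker 8 = 7. Remove 7 from locker 3.
No further eliminations apply; locker 2 can still be any of 5, 12.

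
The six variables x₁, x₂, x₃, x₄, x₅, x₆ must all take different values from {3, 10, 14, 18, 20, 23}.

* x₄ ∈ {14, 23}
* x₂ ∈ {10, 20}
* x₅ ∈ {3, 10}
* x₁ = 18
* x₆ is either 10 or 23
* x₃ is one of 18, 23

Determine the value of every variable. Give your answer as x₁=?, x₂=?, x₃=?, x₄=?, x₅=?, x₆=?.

x₁=18, x₂=20, x₃=23, x₄=14, x₅=3, x₆=10

x₁ has just one choice, so x₁ = 18. Eliminate 18 elsewhere: x₃.
That leaves x₃ = 23. Remove 23 from x₄, x₆.
x₄'s domain is down to {14}, so x₄ = 14.
x₆'s domain is down to {10}, so x₆ = 10. Strike 10 from x₂, x₅.
x₂ has just one choice, so x₂ = 20.
x₅'s domain is down to {3}, so x₅ = 3.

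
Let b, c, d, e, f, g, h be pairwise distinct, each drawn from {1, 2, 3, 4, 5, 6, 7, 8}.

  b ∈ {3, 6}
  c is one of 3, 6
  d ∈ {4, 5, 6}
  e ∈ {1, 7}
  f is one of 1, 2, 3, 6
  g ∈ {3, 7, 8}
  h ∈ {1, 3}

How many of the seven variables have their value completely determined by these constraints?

4

b and c share exactly the 2 values {3, 6}; by pigeonhole those values go to them, so strike 3, 6 from d, f, g, h.
h's domain is down to {1}, so h = 1. Strike 1 from e, f.
e's domain is down to {7}, so e = 7. So g can't be 7.
f must be 2 (only option left).
g must be 8 (only option left).
Determined: e=7, f=2, g=8, h=1. The other variables each still have more than one consistent value. That makes 4.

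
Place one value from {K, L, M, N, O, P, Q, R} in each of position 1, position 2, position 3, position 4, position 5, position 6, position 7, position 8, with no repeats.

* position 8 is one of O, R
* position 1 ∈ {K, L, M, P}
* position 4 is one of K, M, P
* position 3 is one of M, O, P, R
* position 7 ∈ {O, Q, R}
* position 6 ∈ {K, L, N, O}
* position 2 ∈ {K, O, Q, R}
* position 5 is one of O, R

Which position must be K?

position 2

The 8 variables draw from only 8 values {K, L, M, N, O, P, Q, R}, so each is used; only position 6 can be N, hence position 6 = N.
The 7 still-open variables together cover exactly {K, L, M, O, P, Q, R} — 7 values for 7 variables — and L appears only in position 1's list, so position 1 = L.
position 5 and position 8 between them cover only {O, R} — a naked pair. Remove those values from position 2, position 3, position 7.
position 7 has just one choice, so position 7 = Q. Strike Q from position 2.
So K goes to position 2.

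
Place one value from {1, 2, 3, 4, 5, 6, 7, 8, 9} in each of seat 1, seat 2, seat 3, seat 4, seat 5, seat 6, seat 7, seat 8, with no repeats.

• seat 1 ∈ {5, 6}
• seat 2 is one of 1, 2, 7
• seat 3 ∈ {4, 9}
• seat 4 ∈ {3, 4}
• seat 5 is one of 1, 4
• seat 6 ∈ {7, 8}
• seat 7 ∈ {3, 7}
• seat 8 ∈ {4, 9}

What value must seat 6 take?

8

seat 3 and seat 8 between them cover only {4, 9} — a naked pair. Remove those values from seat 4, seat 5.
That leaves seat 4 = 3. So seat 7 can't be 3.
That leaves seat 5 = 1. So seat 2 can't be 1.
seat 7 has just one choice, so seat 7 = 7. Remove 7 from seat 2, seat 6.
So seat 6 = 8.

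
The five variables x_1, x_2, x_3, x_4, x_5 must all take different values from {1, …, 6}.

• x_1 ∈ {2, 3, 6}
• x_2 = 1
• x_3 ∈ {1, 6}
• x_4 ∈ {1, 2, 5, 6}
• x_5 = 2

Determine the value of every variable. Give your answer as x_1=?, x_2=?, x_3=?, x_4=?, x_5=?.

x_1=3, x_2=1, x_3=6, x_4=5, x_5=2

x_2 must be 1 (only option left). Strike 1 from x_3, x_4.
x_3's domain is down to {6}, so x_3 = 6. Strike 6 from x_1, x_4.
That leaves x_5 = 2. Remove 2 from x_1, x_4.
x_1's domain is down to {3}, so x_1 = 3.
x_4's domain is down to {5}, so x_4 = 5.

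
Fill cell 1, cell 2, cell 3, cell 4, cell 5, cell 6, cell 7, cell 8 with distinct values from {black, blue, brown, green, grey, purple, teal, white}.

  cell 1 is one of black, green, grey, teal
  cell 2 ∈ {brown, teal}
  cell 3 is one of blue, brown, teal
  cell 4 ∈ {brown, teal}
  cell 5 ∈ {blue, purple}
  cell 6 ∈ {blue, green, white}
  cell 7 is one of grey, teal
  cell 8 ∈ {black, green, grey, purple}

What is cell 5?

Among the 8 variables, white fits only cell 6 (and all 8 values in {black, blue, brown, green, grey, purple, teal, white} must be used), so cell 6 = white.
cell 2 and cell 4 share exactly the 2 values {brown, teal}; by pigeonhole those values go to them, so strike brown, teal from cell 1, cell 3, cell 7.
cell 3's domain is down to {blue}, so cell 3 = blue. Strike blue from cell 5.
So cell 5 = purple.

purple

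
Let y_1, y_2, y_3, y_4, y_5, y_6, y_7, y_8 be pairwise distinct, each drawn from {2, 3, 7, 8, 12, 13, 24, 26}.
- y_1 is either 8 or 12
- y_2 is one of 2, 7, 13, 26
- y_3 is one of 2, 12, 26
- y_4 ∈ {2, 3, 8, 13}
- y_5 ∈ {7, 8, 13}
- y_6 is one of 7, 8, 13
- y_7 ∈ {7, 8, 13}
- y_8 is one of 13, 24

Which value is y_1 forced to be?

Among the 8 variables, 3 fits only y_4 (and all 8 values in {2, 3, 7, 8, 12, 13, 24, 26} must be used), so y_4 = 3.
Among the 7 still-open variables, 24 fits only y_8 (and all 7 values in {2, 7, 8, 12, 13, 24, 26} must be used), so y_8 = 24.
The 3 variables y_5, y_6, y_7 are confined to {7, 8, 13}, which locks those values in; drop them from y_1, y_2.
So y_1 = 12.

12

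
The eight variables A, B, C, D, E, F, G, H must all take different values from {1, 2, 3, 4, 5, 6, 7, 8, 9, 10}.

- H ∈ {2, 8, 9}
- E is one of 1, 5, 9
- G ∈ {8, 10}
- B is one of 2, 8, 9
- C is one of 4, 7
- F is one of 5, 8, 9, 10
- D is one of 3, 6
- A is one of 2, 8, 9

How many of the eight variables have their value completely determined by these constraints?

A, B, H between them cover only {2, 8, 9} — a naked triple. Remove those values from E, F, G.
G has just one choice, so G = 10. So F can't be 10.
That leaves F = 5. Remove 5 from E.
That leaves E = 1.
Determined: E=1, F=5, G=10. The other variables each still have more than one consistent value. That makes 3.

3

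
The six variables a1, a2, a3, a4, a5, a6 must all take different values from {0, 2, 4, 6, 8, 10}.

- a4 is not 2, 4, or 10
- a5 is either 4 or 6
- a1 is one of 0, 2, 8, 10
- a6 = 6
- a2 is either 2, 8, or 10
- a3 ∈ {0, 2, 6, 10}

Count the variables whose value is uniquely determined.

2

a6's domain is down to {6}, so a6 = 6. So a3, a4, a5 can't be 6.
a5 must be 4 (only option left).
Determined: a5=4, a6=6. The other variables each still have more than one consistent value. That makes 2.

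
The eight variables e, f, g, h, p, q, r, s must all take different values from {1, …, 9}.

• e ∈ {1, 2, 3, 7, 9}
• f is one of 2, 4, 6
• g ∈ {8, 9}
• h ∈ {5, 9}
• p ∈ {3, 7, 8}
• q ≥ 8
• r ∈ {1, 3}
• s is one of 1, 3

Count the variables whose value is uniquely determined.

3

The 2 variables g and q are confined to {8, 9}, which locks those values in; drop them from e, h, p.
That leaves h = 5.
r and s between them cover only {1, 3} — a naked pair. Remove those values from e, p.
p's domain is down to {7}, so p = 7. Eliminate 7 elsewhere: e.
e must be 2 (only option left). So f can't be 2.
Determined: e=2, h=5, p=7. The other variables each still have more than one consistent value. That makes 3.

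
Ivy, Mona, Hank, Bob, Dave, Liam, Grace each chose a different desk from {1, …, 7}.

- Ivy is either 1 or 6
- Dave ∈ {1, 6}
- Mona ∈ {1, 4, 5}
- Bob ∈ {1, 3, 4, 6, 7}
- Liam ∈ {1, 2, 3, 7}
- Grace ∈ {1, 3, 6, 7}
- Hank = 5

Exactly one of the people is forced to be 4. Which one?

Hank must be 5 (only option left). Eliminate 5 elsewhere: Mona.
The 6 still-open variables draw from only 6 values {1, 2, 3, 4, 6, 7}, so each is used; only Liam can be 2, hence Liam = 2.
Ivy and Dave between them cover only {1, 6} — a naked pair. Remove those values from Mona, Bob, Grace.
So 4 goes to Mona.

Mona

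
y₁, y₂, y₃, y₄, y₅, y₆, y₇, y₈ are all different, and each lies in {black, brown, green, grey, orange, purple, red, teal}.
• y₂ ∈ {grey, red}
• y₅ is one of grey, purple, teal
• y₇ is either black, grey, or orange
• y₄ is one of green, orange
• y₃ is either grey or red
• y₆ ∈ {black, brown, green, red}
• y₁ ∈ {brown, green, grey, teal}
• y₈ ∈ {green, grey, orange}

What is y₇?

black

The 8 variables together cover exactly {black, brown, green, grey, orange, purple, red, teal} — 8 values for 8 variables — and purple appears only in y₅'s list, so y₅ = purple.
Among the 7 still-open variables, teal fits only y₁ (and all 7 values in {black, brown, green, grey, orange, red, teal} must be used), so y₁ = teal.
The 6 still-open variables together cover exactly {black, brown, green, grey, orange, red} — 6 values for 6 variables — and brown appears only in y₆'s list, so y₆ = brown.
The 5 still-open variables together cover exactly {black, green, grey, orange, red} — 5 values for 5 variables — and black appears only in y₇'s list, so y₇ = black.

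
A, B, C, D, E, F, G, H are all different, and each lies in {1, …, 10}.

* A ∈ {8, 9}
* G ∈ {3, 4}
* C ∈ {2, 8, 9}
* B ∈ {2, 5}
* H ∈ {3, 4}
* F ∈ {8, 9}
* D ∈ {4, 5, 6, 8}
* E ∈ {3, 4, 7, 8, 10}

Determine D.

6

The 2 variables A and F are confined to {8, 9}, which locks those values in; drop them from C, D, E.
That leaves C = 2. So B can't be 2.
That leaves B = 5. Eliminate 5 elsewhere: D.
The 2 variables G and H are confined to {3, 4}, which locks those values in; drop them from D, E.
So D = 6.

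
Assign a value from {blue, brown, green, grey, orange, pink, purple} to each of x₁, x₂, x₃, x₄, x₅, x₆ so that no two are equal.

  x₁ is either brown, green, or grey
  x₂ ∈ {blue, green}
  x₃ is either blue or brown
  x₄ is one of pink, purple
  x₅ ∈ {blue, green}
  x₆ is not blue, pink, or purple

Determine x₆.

x₂ and x₅ share exactly the 2 values {blue, green}; by pigeonhole those values go to them, so strike blue, green from x₁, x₃, x₆.
x₃'s domain is down to {brown}, so x₃ = brown. Eliminate brown elsewhere: x₁, x₆.
That leaves x₁ = grey. Remove grey from x₆.
So x₆ = orange.

orange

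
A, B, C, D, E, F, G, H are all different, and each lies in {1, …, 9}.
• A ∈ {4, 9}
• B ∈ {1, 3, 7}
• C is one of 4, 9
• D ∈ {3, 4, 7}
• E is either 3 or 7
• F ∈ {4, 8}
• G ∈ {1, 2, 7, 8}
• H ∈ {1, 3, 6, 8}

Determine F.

8

The 8 variables draw from only 8 values {1, 2, 3, 4, 6, 7, 8, 9}, so each is used; only G can be 2, hence G = 2.
Among the 7 still-open variables, 6 fits only H (and all 7 values in {1, 3, 4, 6, 7, 8, 9} must be used), so H = 6.
Among the 6 still-open variables, 1 fits only B (and all 6 values in {1, 3, 4, 7, 8, 9} must be used), so B = 1.
The 5 still-open variables draw from only 5 values {3, 4, 7, 8, 9}, so each is used; only F can be 8, hence F = 8.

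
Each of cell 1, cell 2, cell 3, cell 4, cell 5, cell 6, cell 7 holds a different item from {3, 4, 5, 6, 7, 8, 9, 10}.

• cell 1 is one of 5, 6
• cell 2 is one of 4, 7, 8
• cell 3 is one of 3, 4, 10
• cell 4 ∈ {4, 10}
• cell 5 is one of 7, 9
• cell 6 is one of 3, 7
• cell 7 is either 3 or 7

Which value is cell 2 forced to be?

The 2 variables cell 6 and cell 7 are confined to {3, 7}, which locks those values in; drop them from cell 2, cell 3, cell 5.
That leaves cell 5 = 9.
The 2 variables cell 3 and cell 4 are confined to {4, 10}, which locks those values in; drop them from cell 2.
So cell 2 = 8.

8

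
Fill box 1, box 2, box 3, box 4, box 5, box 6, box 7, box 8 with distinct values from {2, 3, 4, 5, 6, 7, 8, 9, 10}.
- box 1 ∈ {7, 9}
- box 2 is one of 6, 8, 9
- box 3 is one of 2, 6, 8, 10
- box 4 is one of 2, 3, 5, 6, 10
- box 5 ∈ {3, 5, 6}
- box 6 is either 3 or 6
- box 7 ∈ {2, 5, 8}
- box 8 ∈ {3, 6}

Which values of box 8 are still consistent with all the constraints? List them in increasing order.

3, 6

The 8 variables draw from only 8 values {2, 3, 5, 6, 7, 8, 9, 10}, so each is used; only box 1 can be 7, hence box 1 = 7.
The 7 still-open variables draw from only 7 values {2, 3, 5, 6, 8, 9, 10}, so each is used; only box 2 can be 9, hence box 2 = 9.
box 6 and box 8 share exactly the 2 values {3, 6}; by pigeonhole those values go to them, so strike 3, 6 from box 3, box 4, box 5.
box 5's domain is down to {5}, so box 5 = 5. Eliminate 5 elsewhere: box 4, box 7.
No further eliminations apply; box 8 can still be any of 3, 6.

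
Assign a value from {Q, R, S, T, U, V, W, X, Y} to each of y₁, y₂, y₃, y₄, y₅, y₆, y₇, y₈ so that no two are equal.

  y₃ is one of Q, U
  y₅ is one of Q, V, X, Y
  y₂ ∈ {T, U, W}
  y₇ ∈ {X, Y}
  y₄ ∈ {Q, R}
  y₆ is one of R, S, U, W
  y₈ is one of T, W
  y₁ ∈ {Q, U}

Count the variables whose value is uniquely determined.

y₁ and y₃ share exactly the 2 values {Q, U}; by pigeonhole those values go to them, so strike Q, U from y₂, y₄, y₅, y₆.
That leaves y₄ = R. Strike R from y₆.
y₂ and y₈ share exactly the 2 values {T, W}; by pigeonhole those values go to them, so strike T, W from y₆.
That leaves y₆ = S.
Determined: y₄=R, y₆=S. The other variables each still have more than one consistent value. That makes 2.

2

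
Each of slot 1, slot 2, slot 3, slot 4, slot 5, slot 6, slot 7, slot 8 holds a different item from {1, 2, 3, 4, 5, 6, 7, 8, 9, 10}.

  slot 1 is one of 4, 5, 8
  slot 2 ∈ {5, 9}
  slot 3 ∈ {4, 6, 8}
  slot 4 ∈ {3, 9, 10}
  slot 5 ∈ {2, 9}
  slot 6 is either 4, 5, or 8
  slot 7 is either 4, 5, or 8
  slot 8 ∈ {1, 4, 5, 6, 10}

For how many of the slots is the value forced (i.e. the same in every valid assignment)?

3

slot 1, slot 6, slot 7 share exactly the 3 values {4, 5, 8}; by pigeonhole those values go to them, so strike 4, 5, 8 from slot 2, slot 3, slot 8.
slot 2 has just one choice, so slot 2 = 9. So slot 4, slot 5 can't be 9.
That leaves slot 3 = 6. Remove 6 from slot 8.
slot 5 must be 2 (only option left).
Determined: slot 2=9, slot 3=6, slot 5=2. The other slots each still have more than one consistent value. That makes 3.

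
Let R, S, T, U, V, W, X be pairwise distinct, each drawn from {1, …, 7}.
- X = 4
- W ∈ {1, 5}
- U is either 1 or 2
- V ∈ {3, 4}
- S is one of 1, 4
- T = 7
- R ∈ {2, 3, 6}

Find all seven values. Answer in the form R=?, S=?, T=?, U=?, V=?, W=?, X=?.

R=6, S=1, T=7, U=2, V=3, W=5, X=4

T's domain is down to {7}, so T = 7.
X must be 4 (only option left). Eliminate 4 elsewhere: S, V.
S has just one choice, so S = 1. Remove 1 from U, W.
U has just one choice, so U = 2. So R can't be 2.
V has just one choice, so V = 3. Strike 3 from R.
That leaves W = 5.
R's domain is down to {6}, so R = 6.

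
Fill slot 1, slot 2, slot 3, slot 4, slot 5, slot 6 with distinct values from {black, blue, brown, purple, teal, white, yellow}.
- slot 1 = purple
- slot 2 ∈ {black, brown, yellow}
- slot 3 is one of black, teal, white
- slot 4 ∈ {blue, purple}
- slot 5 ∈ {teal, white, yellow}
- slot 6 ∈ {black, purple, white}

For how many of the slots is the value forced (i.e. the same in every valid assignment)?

2

slot 1 has just one choice, so slot 1 = purple. Eliminate purple elsewhere: slot 4, slot 6.
slot 4's domain is down to {blue}, so slot 4 = blue.
Determined: slot 1=purple, slot 4=blue. The other slots each still have more than one consistent value. That makes 2.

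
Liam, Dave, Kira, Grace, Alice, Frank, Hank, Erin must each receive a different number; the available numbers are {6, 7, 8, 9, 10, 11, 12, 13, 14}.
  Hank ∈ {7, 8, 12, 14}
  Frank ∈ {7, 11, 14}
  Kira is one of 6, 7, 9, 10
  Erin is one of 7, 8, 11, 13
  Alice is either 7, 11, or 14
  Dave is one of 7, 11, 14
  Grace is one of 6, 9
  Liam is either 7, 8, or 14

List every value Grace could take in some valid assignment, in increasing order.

6, 9

Dave, Alice, Frank between them cover only {7, 11, 14} — a naked triple. Remove those values from Liam, Kira, Hank, Erin.
That leaves Liam = 8. Remove 8 from Hank, Erin.
Hank has just one choice, so Hank = 12.
Erin has just one choice, so Erin = 13.
No further eliminations apply; Grace can still be any of 6, 9.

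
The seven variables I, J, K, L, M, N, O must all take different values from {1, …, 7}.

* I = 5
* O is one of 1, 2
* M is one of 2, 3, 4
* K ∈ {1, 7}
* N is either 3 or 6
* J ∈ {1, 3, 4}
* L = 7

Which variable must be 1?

K

I must be 5 (only option left).
L must be 7 (only option left). Strike 7 from K.
So 1 goes to K.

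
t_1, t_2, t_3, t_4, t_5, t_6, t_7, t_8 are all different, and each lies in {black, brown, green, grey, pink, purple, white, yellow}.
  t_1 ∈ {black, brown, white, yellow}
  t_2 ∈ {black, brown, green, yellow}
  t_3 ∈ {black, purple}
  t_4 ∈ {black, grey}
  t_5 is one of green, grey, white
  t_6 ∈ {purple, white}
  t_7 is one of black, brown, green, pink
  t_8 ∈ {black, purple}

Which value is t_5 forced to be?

Among the 8 variables, pink fits only t_7 (and all 8 values in {black, brown, green, grey, pink, purple, white, yellow} must be used), so t_7 = pink.
t_3 and t_8 share exactly the 2 values {black, purple}; by pigeonhole those values go to them, so strike black, purple from t_1, t_2, t_4, t_6.
That leaves t_4 = grey. Strike grey from t_5.
That leaves t_6 = white. Eliminate white elsewhere: t_1, t_5.
So t_5 = green.

green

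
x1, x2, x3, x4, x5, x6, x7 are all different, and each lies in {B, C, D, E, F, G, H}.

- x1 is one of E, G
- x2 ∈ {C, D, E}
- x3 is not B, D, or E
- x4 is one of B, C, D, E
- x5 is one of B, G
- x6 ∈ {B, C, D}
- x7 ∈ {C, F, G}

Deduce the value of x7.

The 7 variables together cover exactly {B, C, D, E, F, G, H} — 7 values for 7 variables — and H appears only in x3's list, so x3 = H.
Among the 6 still-open variables, F fits only x7 (and all 6 values in {B, C, D, E, F, G} must be used), so x7 = F.

F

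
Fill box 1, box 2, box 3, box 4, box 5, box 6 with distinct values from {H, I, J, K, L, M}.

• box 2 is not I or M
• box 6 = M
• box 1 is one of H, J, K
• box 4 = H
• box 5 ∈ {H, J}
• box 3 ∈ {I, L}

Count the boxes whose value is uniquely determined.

box 4 must be H (only option left). Eliminate H elsewhere: box 1, box 2, box 5.
That leaves box 5 = J. Remove J from box 1, box 2.
That leaves box 6 = M.
box 1 must be K (only option left). Strike K from box 2.
box 2's domain is down to {L}, so box 2 = L. So box 3 can't be L.
box 3 must be I (only option left).
Every box is fixed: box 1=K, box 2=L, box 3=I, box 4=H, box 5=J, box 6=M. That makes 6.

6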